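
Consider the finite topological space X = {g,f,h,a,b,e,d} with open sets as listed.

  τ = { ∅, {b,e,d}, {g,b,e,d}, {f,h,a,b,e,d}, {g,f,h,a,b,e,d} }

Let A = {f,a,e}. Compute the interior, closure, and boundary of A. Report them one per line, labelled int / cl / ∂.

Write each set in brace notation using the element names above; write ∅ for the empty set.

int(A) = ∅
cl(A)  = {g,f,h,a,b,e,d}
∂A     = {g,f,h,a,b,e,d}

U open, U⊆A: ∅. int(A) = ⋃ = ∅
X∖A={g,h,b,d}, int(X∖A)=∅, hence cl(A)={g,f,h,a,b,e,d}
∂A: remove int from cl → {g,f,h,a,b,e,d}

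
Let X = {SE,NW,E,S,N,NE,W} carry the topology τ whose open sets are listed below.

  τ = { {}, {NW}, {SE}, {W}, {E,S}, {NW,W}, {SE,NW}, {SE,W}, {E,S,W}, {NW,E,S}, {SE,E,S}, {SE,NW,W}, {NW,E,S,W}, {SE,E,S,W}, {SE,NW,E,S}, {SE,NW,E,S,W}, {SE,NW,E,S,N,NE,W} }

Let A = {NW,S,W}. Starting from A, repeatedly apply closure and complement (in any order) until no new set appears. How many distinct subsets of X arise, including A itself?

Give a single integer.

complement {SE,E,N,NE}; its interior {SE}; cl(A) = X∖{SE} = {NW,E,S,N,NE,W}
With k = closure, c = complement:
  1. A     = {NW,S,W}
  2. kA    = {NW,E,S,N,NE,W}
  3. cA    = {SE,E,N,NE}
  4. ckA   = {SE}
  5. kcA   = {SE,E,S,N,NE}
  6. kckA  = {SE,N,NE}
  7. ckcA  = {NW,W}
  8. ckckA = {NW,E,S,W}
  9. kckcA = {NW,N,NE,W}
  10. ckckcA = {SE,E,S}
k, c of each give nothing new

10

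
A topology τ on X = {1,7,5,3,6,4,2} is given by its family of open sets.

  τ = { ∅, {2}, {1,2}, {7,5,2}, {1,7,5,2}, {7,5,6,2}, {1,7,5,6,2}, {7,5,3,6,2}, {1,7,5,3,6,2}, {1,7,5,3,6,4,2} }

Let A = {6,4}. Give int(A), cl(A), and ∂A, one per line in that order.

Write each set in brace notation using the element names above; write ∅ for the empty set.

interior: largest open inside A is ∅ (from ∅)
cl via duality: int({1,7,5,3,2}) = {1,7,5,2}, so X∖{1,7,5,2} = {3,6,4}
cl∖int = {3,6,4}

int(A) = ∅
cl(A)  = {3,6,4}
∂A     = {3,6,4}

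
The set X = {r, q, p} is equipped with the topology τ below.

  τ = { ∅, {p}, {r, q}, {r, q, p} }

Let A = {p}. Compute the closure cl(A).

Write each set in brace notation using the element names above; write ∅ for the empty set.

complement {r, q}; its interior {r, q}; cl(A) = X∖{r, q} = {p}

{p}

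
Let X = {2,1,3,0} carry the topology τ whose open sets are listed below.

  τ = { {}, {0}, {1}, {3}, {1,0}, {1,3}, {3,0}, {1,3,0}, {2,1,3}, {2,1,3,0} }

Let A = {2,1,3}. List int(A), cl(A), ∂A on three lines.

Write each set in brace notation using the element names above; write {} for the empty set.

int(A) = {2,1,3}
cl(A)  = {2,1,3}
∂A     = {}

interior: largest open inside A is {2,1,3} (from {}, {3}, {1}, {1,3}, {2,1,3})
cl via duality: int({0}) = {0}, so X∖{0} = {2,1,3}
cl∖int = {}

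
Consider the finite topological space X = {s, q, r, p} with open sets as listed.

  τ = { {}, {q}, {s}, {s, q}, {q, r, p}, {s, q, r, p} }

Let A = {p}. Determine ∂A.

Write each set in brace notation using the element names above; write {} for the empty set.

{r, p}

opens ⊆ A: {}; union → int = {}
complement {s, q, r}; its interior {s, q}; cl(A) = X∖{s, q} = {r, p}
boundary = {r, p} ∖ {} = {r, p}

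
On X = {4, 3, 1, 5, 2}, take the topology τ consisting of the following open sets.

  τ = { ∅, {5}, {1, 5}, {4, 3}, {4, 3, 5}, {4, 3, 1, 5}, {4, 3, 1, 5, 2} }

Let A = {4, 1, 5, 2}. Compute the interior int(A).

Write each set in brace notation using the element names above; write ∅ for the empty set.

U open, U⊆A: ∅, {5}, {1, 5}. int(A) = ⋃ = {1, 5}

{1, 5}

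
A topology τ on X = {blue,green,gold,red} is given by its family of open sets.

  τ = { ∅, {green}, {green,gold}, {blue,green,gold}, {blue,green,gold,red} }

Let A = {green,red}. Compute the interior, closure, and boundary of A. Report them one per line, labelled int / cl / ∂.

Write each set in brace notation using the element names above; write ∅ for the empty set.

int(A) = {green}
cl(A)  = {blue,green,gold,red}
∂A     = {blue,gold,red}

opens ⊆ A: ∅, {green}; union → int = {green}
complement {blue,gold}; its interior ∅; cl(A) = X∖∅ = {blue,green,gold,red}
boundary = {blue,green,gold,red} ∖ {green} = {blue,gold,red}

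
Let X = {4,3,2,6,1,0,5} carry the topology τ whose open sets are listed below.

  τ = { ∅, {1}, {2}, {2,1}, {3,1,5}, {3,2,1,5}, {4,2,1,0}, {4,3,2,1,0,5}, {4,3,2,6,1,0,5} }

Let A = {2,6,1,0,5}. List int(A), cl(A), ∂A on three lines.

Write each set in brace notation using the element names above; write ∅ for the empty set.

interior: largest open inside A is {2,1} (from ∅, {2}, {1}, {2,1})
cl via duality: int({4,3}) = ∅, so X∖∅ = {4,3,2,6,1,0,5}
cl∖int = {4,3,6,0,5}

int(A) = {2,1}
cl(A)  = {4,3,2,6,1,0,5}
∂A     = {4,3,6,0,5}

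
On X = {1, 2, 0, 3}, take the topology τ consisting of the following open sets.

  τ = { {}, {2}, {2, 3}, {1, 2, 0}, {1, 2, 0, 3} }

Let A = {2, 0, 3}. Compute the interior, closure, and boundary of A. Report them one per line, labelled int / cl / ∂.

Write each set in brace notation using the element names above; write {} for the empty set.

interior: largest open inside A is {2, 3} (from {}, {2}, {2, 3})
cl via duality: int({1}) = {}, so X∖{} = {1, 2, 0, 3}
cl∖int = {1, 0}

int(A) = {2, 3}
cl(A)  = {1, 2, 0, 3}
∂A     = {1, 0}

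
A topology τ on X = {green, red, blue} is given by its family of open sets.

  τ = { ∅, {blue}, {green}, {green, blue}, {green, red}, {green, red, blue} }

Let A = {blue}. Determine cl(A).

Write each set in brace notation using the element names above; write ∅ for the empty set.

complement {green, red}; its interior {green, red}; cl(A) = X∖{green, red} = {blue}

{blue}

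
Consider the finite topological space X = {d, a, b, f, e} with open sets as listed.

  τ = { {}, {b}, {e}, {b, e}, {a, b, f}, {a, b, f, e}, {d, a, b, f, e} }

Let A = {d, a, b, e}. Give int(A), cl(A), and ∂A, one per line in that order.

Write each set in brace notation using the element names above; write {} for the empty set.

int(A) = {b, e}
cl(A)  = {d, a, b, f, e}
∂A     = {d, a, f}

U open, U⊆A: {}, {e}, {b}, {b, e}. int(A) = ⋃ = {b, e}
X∖A={f}, int(X∖A)={}, hence cl(A)={d, a, b, f, e}
∂A: remove int from cl → {d, a, f}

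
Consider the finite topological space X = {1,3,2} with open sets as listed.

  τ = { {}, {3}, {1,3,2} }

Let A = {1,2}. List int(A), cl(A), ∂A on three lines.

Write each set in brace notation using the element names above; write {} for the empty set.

U open, U⊆A: {}. int(A) = ⋃ = {}
X∖A={3}, int(X∖A)={3}, hence cl(A)={1,2}
∂A: remove int from cl → {1,2}

int(A) = {}
cl(A)  = {1,2}
∂A     = {1,2}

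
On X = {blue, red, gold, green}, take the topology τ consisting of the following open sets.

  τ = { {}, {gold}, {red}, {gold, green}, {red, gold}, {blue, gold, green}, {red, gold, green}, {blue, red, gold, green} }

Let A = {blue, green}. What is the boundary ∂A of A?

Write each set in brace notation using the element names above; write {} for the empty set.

{blue, green}

opens ⊆ A: {}; union → int = {}
complement {red, gold}; its interior {red, gold}; cl(A) = X∖{red, gold} = {blue, green}
boundary = {blue, green} ∖ {} = {blue, green}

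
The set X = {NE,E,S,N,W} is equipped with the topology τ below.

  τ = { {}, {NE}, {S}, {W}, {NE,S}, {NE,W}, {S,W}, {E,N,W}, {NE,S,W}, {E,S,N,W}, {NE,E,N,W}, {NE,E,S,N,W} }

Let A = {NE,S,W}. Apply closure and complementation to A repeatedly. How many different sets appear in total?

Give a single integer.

4

complement {E,N}; its interior {}; cl(A) = X∖{} = {NE,E,S,N,W}
With k = closure, c = complement:
  1. A     = {NE,S,W}
  2. kA    = {NE,E,S,N,W}
  3. cA    = {E,N}
  4. ckA   = {}
k, c of each give nothing new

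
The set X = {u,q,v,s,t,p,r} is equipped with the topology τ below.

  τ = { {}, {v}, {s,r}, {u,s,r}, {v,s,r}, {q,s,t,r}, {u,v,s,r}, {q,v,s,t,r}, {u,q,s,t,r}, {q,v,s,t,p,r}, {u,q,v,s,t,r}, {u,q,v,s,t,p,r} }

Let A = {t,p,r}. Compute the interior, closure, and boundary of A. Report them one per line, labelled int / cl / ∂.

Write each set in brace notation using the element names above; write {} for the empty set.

int(A) = {}
cl(A)  = {u,q,s,t,p,r}
∂A     = {u,q,s,t,p,r}

opens ⊆ A: {}; union → int = {}
complement {u,q,v,s}; its interior {v}; cl(A) = X∖{v} = {u,q,s,t,p,r}
boundary = {u,q,s,t,p,r} ∖ {} = {u,q,s,t,p,r}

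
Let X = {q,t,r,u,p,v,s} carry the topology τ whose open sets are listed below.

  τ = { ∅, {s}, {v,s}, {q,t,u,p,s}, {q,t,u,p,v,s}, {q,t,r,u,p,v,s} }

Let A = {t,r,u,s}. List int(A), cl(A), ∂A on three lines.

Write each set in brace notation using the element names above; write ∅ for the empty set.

int(A) = {s}
cl(A)  = {q,t,r,u,p,v,s}
∂A     = {q,t,r,u,p,v}

U open, U⊆A: ∅, {s}. int(A) = ⋃ = {s}
X∖A={q,p,v}, int(X∖A)=∅, hence cl(A)={q,t,r,u,p,v,s}
∂A: remove int from cl → {q,t,r,u,p,v}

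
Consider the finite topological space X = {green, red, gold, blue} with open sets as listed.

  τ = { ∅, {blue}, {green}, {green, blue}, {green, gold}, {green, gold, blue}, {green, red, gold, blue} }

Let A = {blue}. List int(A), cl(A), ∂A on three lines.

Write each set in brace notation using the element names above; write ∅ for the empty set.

int(A) = {blue}
cl(A)  = {red, blue}
∂A     = {red}

open subsets of A: ∅, {blue}; so int(A) = {blue}
closure: X∖int(X∖A) = X∖{green, gold} = {red, blue}
∂A = {red, blue} minus {blue} = {red}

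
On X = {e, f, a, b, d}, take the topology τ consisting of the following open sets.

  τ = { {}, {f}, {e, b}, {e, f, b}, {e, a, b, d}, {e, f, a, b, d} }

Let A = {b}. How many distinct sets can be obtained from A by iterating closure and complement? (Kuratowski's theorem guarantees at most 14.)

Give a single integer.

cl via duality: int({e, f, a, d}) = {f}, so X∖{f} = {e, a, b, d}
Write k for closure, c for complement:
  1. A     = {b}
  2. kA    = {e, a, b, d}
  3. cA    = {e, f, a, d}
  4. ckA   = {f}
  5. kcA   = {e, f, a, b, d}
  6. ckcA  = {}
applying k or c yields no new set

6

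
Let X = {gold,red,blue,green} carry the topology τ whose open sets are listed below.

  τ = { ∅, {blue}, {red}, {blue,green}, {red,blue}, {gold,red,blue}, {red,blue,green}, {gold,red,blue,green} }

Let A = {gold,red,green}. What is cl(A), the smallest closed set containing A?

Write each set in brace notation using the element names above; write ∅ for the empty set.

closure: X∖int(X∖A) = X∖{blue} = {gold,red,green}

{gold,red,green}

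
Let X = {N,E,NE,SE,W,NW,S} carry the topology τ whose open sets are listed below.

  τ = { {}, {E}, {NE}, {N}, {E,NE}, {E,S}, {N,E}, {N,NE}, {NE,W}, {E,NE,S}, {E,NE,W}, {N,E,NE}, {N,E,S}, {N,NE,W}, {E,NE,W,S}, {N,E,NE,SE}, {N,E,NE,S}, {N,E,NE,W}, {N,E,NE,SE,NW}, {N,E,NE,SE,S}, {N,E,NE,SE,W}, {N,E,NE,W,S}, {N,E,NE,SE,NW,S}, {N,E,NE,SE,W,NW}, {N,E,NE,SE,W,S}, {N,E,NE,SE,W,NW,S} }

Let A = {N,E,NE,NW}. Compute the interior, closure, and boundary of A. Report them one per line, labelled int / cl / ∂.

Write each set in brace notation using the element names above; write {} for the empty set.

int(A) = {N,E,NE}
cl(A)  = {N,E,NE,SE,W,NW,S}
∂A     = {SE,W,NW,S}

interior: largest open inside A is {N,E,NE} (from {}, {N}, {E}, {NE}, {E,NE}, {N,E}, {N,NE}, {N,E,NE})
cl via duality: int({SE,W,S}) = {}, so X∖{} = {N,E,NE,SE,W,NW,S}
cl∖int = {SE,W,NW,S}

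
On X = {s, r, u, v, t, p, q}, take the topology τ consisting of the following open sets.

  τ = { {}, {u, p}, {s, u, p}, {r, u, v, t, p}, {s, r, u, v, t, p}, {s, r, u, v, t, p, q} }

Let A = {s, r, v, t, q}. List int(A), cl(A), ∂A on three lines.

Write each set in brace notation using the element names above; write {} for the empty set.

interior: largest open inside A is {} (from {})
cl via duality: int({u, p}) = {u, p}, so X∖{u, p} = {s, r, v, t, q}
cl∖int = {s, r, v, t, q}

int(A) = {}
cl(A)  = {s, r, v, t, q}
∂A     = {s, r, v, t, q}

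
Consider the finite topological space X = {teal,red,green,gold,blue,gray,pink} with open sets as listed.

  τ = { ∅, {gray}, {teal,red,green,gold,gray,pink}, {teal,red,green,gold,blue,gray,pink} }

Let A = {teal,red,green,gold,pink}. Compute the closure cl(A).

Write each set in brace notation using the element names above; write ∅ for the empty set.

{teal,red,green,gold,blue,pink}

closure: X∖int(X∖A) = X∖{gray} = {teal,red,green,gold,blue,pink}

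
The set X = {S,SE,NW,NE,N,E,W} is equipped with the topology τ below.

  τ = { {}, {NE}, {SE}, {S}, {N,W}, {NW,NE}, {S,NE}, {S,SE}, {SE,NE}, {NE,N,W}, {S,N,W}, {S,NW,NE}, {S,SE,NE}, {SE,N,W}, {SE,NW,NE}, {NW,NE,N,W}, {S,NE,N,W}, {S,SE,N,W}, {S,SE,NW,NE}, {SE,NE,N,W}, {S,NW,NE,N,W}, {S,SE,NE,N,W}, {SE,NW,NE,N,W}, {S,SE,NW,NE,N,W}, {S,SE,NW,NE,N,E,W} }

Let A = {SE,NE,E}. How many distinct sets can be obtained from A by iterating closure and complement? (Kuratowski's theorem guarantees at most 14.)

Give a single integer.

8

cl via duality: int({S,NW,N,W}) = {S,N,W}, so X∖{S,N,W} = {SE,NW,NE,E}
Write k for closure, c for complement:
  1. A     = {SE,NE,E}
  2. kA    = {SE,NW,NE,E}
  3. cA    = {S,NW,N,W}
  4. ckA   = {S,N,W}
  5. kcA   = {S,NW,N,E,W}
  6. kckA  = {S,N,E,W}
  7. ckcA  = {SE,NE}
  8. ckckA = {SE,NW,NE}
applying k or c yields no new set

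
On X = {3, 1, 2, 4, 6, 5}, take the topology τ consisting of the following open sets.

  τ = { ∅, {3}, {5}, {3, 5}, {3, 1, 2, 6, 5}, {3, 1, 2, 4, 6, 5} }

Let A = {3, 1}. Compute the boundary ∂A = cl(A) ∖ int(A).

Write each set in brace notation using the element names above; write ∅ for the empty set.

{1, 2, 4, 6}

open subsets of A: ∅, {3}; so int(A) = {3}
closure: X∖int(X∖A) = X∖{5} = {3, 1, 2, 4, 6}
∂A = {3, 1, 2, 4, 6} minus {3} = {1, 2, 4, 6}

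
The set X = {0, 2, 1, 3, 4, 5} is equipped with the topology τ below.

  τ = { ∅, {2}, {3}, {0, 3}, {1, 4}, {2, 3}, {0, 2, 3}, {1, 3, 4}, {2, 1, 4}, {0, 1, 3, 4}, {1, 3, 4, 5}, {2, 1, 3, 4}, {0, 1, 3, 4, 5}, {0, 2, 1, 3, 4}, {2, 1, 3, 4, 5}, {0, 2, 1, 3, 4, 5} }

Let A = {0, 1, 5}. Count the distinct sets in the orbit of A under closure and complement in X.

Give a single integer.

X∖A={2, 3, 4}, int(X∖A)={2, 3}, hence cl(A)={0, 1, 4, 5}
Orbit (k=closure, c=complement):
  1. A     = {0, 1, 5}
  2. kA    = {0, 1, 4, 5}
  3. cA    = {2, 3, 4}
  4. ckA   = {2, 3}
  5. kcA   = {0, 2, 1, 3, 4, 5}
  6. kckA  = {0, 2, 3, 5}
  7. ckcA  = ∅
  8. ckckA = {1, 4}
  9. kckckA = {1, 4, 5}
  10. ckckckA = {0, 2, 3}
(closed under both — stop)

10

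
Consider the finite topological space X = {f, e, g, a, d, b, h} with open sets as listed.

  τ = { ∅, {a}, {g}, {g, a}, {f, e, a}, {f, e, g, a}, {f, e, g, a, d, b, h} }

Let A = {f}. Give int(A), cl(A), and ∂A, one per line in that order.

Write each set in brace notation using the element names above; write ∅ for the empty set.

int(A) = ∅
cl(A)  = {f, e, d, b, h}
∂A     = {f, e, d, b, h}

U open, U⊆A: ∅. int(A) = ⋃ = ∅
X∖A={e, g, a, d, b, h}, int(X∖A)={g, a}, hence cl(A)={f, e, d, b, h}
∂A: remove int from cl → {f, e, d, b, h}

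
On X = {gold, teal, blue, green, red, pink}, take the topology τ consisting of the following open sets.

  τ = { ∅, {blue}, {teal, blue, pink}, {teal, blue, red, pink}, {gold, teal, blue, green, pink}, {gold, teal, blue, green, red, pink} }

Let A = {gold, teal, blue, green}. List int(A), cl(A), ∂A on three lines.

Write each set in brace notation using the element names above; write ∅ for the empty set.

open subsets of A: ∅, {blue}; so int(A) = {blue}
closure: X∖int(X∖A) = X∖∅ = {gold, teal, blue, green, red, pink}
∂A = {gold, teal, blue, green, red, pink} minus {blue} = {gold, teal, green, red, pink}

int(A) = {blue}
cl(A)  = {gold, teal, blue, green, red, pink}
∂A     = {gold, teal, green, red, pink}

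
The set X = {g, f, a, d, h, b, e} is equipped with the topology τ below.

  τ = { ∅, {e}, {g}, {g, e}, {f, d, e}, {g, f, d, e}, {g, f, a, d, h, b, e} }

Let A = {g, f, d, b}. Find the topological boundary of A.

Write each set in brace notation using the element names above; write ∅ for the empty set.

{f, a, d, h, b}

U open, U⊆A: ∅, {g}. int(A) = ⋃ = {g}
X∖A={a, h, e}, int(X∖A)={e}, hence cl(A)={g, f, a, d, h, b}
∂A: remove int from cl → {f, a, d, h, b}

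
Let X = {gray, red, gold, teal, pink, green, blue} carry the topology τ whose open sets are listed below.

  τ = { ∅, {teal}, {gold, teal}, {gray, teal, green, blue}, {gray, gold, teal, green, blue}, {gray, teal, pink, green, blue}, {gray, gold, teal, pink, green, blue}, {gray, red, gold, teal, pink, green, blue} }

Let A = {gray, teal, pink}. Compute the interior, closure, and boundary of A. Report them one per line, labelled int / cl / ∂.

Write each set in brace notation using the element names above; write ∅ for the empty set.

opens ⊆ A: ∅, {teal}; union → int = {teal}
complement {red, gold, green, blue}; its interior ∅; cl(A) = X∖∅ = {gray, red, gold, teal, pink, green, blue}
boundary = {gray, red, gold, teal, pink, green, blue} ∖ {teal} = {gray, red, gold, pink, green, blue}

int(A) = {teal}
cl(A)  = {gray, red, gold, teal, pink, green, blue}
∂A     = {gray, red, gold, pink, green, blue}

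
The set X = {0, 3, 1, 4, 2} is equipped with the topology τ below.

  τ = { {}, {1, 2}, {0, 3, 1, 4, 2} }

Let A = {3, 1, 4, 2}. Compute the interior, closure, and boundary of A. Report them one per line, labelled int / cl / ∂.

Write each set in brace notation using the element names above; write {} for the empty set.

U open, U⊆A: {}, {1, 2}. int(A) = ⋃ = {1, 2}
X∖A={0}, int(X∖A)={}, hence cl(A)={0, 3, 1, 4, 2}
∂A: remove int from cl → {0, 3, 4}

int(A) = {1, 2}
cl(A)  = {0, 3, 1, 4, 2}
∂A     = {0, 3, 4}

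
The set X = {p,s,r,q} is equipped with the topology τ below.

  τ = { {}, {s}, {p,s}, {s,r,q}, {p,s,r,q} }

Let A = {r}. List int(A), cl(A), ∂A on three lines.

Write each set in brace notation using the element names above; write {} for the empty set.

int(A) = {}
cl(A)  = {r,q}
∂A     = {r,q}

open subsets of A: {}; so int(A) = {}
closure: X∖int(X∖A) = X∖{p,s} = {r,q}
∂A = {r,q} minus {} = {r,q}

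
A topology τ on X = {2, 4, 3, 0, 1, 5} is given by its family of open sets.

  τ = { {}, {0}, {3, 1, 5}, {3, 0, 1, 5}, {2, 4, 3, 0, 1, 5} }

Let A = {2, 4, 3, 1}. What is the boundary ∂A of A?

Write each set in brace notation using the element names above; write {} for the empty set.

opens ⊆ A: {}; union → int = {}
complement {0, 5}; its interior {0}; cl(A) = X∖{0} = {2, 4, 3, 1, 5}
boundary = {2, 4, 3, 1, 5} ∖ {} = {2, 4, 3, 1, 5}

{2, 4, 3, 1, 5}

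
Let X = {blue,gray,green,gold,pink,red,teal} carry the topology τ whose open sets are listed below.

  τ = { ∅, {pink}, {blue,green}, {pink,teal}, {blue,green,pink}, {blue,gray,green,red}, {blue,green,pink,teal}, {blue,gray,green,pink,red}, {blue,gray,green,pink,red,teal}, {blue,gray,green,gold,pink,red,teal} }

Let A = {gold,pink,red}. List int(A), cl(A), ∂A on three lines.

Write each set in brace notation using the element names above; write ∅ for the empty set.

open subsets of A: ∅, {pink}; so int(A) = {pink}
closure: X∖int(X∖A) = X∖{blue,green} = {gray,gold,pink,red,teal}
∂A = {gray,gold,pink,red,teal} minus {pink} = {gray,gold,red,teal}

int(A) = {pink}
cl(A)  = {gray,gold,pink,red,teal}
∂A     = {gray,gold,red,teal}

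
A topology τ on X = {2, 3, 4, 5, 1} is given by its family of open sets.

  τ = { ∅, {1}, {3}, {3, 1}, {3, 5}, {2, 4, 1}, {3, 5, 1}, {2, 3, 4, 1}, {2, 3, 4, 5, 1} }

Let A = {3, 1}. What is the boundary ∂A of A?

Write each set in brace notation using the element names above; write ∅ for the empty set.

U open, U⊆A: ∅, {3}, {1}, {3, 1}. int(A) = ⋃ = {3, 1}
X∖A={2, 4, 5}, int(X∖A)=∅, hence cl(A)={2, 3, 4, 5, 1}
∂A: remove int from cl → {2, 4, 5}

{2, 4, 5}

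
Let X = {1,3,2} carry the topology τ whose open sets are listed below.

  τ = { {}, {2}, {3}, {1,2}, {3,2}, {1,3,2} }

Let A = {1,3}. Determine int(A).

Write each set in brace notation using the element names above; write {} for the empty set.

open subsets of A: {}, {3}; so int(A) = {3}

{3}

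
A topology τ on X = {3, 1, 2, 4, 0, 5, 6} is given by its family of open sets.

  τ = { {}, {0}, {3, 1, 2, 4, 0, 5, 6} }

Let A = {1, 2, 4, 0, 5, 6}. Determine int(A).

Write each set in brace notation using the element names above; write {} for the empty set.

{0}

interior: largest open inside A is {0} (from {}, {0})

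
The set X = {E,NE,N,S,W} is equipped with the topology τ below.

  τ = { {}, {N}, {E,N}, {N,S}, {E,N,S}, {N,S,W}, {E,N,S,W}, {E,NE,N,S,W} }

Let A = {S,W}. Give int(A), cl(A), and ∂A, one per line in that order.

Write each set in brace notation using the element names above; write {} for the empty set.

int(A) = {}
cl(A)  = {NE,S,W}
∂A     = {NE,S,W}

interior: largest open inside A is {} (from {})
cl via duality: int({E,NE,N}) = {E,N}, so X∖{E,N} = {NE,S,W}
cl∖int = {NE,S,W}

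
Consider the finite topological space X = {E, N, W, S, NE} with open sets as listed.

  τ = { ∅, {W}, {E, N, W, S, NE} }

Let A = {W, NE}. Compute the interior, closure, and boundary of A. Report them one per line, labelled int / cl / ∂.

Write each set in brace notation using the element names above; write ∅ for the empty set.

opens ⊆ A: ∅, {W}; union → int = {W}
complement {E, N, S}; its interior ∅; cl(A) = X∖∅ = {E, N, W, S, NE}
boundary = {E, N, W, S, NE} ∖ {W} = {E, N, S, NE}

int(A) = {W}
cl(A)  = {E, N, W, S, NE}
∂A     = {E, N, S, NE}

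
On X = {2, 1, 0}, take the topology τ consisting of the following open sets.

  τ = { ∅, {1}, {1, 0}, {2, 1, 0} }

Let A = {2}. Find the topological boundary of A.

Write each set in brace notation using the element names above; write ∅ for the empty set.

{2}

open subsets of A: ∅; so int(A) = ∅
closure: X∖int(X∖A) = X∖{1, 0} = {2}
∂A = {2} minus ∅ = {2}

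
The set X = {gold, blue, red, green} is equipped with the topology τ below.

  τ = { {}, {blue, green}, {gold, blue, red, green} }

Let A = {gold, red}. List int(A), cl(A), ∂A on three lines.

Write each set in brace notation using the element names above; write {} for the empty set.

int(A) = {}
cl(A)  = {gold, red}
∂A     = {gold, red}

interior: largest open inside A is {} (from {})
cl via duality: int({blue, green}) = {blue, green}, so X∖{blue, green} = {gold, red}
cl∖int = {gold, red}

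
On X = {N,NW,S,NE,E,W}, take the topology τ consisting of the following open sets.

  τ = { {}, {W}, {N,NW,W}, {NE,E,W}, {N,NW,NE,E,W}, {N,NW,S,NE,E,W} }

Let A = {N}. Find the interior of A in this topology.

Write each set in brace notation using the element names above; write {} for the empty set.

{}

U open, U⊆A: {}. int(A) = ⋃ = {}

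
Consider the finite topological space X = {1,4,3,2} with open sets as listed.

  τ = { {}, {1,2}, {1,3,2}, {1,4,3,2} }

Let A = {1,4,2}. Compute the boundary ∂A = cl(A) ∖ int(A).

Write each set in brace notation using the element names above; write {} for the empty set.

{4,3}

interior: largest open inside A is {1,2} (from {}, {1,2})
cl via duality: int({3}) = {}, so X∖{} = {1,4,3,2}
cl∖int = {4,3}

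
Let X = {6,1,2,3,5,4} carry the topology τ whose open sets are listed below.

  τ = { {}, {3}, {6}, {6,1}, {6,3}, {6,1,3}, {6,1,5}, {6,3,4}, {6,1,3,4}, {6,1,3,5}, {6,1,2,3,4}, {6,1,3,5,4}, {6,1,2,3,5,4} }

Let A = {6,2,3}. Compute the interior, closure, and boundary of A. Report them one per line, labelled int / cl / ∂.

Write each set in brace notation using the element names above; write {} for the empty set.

U open, U⊆A: {}, {6}, {3}, {6,3}. int(A) = ⋃ = {6,3}
X∖A={1,5,4}, int(X∖A)={}, hence cl(A)={6,1,2,3,5,4}
∂A: remove int from cl → {1,2,5,4}

int(A) = {6,3}
cl(A)  = {6,1,2,3,5,4}
∂A     = {1,2,5,4}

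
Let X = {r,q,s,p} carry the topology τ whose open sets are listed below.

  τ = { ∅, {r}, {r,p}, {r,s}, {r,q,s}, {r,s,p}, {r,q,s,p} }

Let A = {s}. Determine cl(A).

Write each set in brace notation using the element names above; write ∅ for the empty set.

{q,s}

complement {r,q,p}; its interior {r,p}; cl(A) = X∖{r,p} = {q,s}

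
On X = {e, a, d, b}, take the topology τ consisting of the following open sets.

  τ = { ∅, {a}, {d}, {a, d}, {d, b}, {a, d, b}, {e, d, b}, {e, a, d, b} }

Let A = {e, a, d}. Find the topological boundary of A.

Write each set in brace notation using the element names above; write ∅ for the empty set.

U open, U⊆A: ∅, {d}, {a}, {a, d}. int(A) = ⋃ = {a, d}
X∖A={b}, int(X∖A)=∅, hence cl(A)={e, a, d, b}
∂A: remove int from cl → {e, b}

{e, b}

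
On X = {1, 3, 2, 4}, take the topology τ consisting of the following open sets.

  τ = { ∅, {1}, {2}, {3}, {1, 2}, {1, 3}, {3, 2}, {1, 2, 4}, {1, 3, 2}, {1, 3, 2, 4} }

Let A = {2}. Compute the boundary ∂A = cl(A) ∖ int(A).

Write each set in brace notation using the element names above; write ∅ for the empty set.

interior: largest open inside A is {2} (from ∅, {2})
cl via duality: int({1, 3, 4}) = {1, 3}, so X∖{1, 3} = {2, 4}
cl∖int = {4}

{4}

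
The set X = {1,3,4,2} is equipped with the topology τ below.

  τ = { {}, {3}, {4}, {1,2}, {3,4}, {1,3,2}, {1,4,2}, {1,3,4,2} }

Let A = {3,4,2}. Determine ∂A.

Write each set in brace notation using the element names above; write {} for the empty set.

open subsets of A: {}, {4}, {3}, {3,4}; so int(A) = {3,4}
closure: X∖int(X∖A) = X∖{} = {1,3,4,2}
∂A = {1,3,4,2} minus {3,4} = {1,2}

{1,2}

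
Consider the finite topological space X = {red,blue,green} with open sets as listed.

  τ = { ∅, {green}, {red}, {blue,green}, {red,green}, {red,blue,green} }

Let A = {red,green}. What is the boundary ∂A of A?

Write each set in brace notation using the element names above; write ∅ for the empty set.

open subsets of A: ∅, {red}, {green}, {red,green}; so int(A) = {red,green}
closure: X∖int(X∖A) = X∖∅ = {red,blue,green}
∂A = {red,blue,green} minus {red,green} = {blue}

{blue}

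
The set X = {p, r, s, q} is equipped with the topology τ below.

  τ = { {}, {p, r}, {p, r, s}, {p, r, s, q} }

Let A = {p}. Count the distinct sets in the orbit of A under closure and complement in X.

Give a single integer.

4

closure: X∖int(X∖A) = X∖{} = {p, r, s, q}
Let k=closure and c=complement:
  1. A     = {p}
  2. kA    = {p, r, s, q}
  3. cA    = {r, s, q}
  4. ckA   = {}
— saturated at 4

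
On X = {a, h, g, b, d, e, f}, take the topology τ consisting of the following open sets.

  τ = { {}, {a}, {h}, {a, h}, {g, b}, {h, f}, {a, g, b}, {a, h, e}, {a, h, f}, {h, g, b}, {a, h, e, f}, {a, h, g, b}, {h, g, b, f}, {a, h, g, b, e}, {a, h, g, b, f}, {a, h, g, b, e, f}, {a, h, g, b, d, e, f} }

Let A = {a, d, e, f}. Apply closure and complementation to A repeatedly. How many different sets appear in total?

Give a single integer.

complement {h, g, b}; its interior {h, g, b}; cl(A) = X∖{h, g, b} = {a, d, e, f}
With k = closure, c = complement:
  1. A     = {a, d, e, f}
  2. cA    = {h, g, b}
  3. kcA   = {h, g, b, d, e, f}
  4. ckcA  = {a}
  5. kckcA = {a, d, e}
  6. ckckcA = {h, g, b, f}
k, c of each give nothing new

6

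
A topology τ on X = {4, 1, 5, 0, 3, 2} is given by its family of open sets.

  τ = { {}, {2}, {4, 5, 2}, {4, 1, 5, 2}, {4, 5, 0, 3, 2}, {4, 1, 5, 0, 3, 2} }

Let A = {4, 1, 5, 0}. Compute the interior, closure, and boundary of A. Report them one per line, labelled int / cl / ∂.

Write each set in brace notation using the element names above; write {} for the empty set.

opens ⊆ A: {}; union → int = {}
complement {3, 2}; its interior {2}; cl(A) = X∖{2} = {4, 1, 5, 0, 3}
boundary = {4, 1, 5, 0, 3} ∖ {} = {4, 1, 5, 0, 3}

int(A) = {}
cl(A)  = {4, 1, 5, 0, 3}
∂A     = {4, 1, 5, 0, 3}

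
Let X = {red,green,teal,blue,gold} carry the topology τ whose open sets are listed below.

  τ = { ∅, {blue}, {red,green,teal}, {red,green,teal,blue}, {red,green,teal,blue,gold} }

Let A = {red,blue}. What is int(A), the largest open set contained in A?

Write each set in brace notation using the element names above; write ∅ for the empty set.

opens ⊆ A: ∅, {blue}; union → int = {blue}

{blue}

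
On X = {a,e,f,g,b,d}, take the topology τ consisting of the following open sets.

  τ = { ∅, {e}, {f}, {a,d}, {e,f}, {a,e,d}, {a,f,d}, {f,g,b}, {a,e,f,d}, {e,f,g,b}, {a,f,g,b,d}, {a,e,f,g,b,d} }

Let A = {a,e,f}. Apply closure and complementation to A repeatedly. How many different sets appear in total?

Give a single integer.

closure: X∖int(X∖A) = X∖∅ = {a,e,f,g,b,d}
Let k=closure and c=complement:
  1. A     = {a,e,f}
  2. kA    = {a,e,f,g,b,d}
  3. cA    = {g,b,d}
  4. ckA   = ∅
  5. kcA   = {a,g,b,d}
  6. ckcA  = {e,f}
  7. kckcA = {e,f,g,b}
  8. ckckcA = {a,d}
— saturated at 8

8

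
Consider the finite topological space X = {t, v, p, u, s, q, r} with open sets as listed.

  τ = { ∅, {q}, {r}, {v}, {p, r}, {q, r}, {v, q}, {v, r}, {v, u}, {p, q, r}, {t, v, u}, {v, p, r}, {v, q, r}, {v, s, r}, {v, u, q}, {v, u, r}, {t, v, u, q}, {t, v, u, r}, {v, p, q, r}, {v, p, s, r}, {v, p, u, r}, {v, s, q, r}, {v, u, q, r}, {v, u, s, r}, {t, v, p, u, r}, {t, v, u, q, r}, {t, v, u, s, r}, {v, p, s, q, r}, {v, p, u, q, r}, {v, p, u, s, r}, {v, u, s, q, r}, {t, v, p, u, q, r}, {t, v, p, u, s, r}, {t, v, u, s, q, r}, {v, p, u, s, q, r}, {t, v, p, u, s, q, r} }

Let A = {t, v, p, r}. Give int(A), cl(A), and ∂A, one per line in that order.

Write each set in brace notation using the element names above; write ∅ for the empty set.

U open, U⊆A: ∅, {r}, {v}, {v, r}, {p, r}, {v, p, r}. int(A) = ⋃ = {v, p, r}
X∖A={u, s, q}, int(X∖A)={q}, hence cl(A)={t, v, p, u, s, r}
∂A: remove int from cl → {t, u, s}

int(A) = {v, p, r}
cl(A)  = {t, v, p, u, s, r}
∂A     = {t, u, s}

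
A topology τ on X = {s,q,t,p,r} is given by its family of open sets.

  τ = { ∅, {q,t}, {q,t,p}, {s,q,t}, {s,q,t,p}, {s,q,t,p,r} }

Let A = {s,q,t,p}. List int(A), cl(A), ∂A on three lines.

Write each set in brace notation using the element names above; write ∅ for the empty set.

int(A) = {s,q,t,p}
cl(A)  = {s,q,t,p,r}
∂A     = {r}

opens ⊆ A: ∅, {q,t}, {s,q,t}, {q,t,p}, {s,q,t,p}; union → int = {s,q,t,p}
complement {r}; its interior ∅; cl(A) = X∖∅ = {s,q,t,p,r}
boundary = {s,q,t,p,r} ∖ {s,q,t,p} = {r}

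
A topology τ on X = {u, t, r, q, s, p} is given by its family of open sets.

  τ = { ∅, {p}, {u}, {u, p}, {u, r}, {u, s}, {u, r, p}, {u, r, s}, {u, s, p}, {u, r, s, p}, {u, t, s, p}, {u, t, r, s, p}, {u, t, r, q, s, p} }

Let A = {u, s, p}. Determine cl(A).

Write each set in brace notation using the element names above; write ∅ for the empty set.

complement {t, r, q}; its interior ∅; cl(A) = X∖∅ = {u, t, r, q, s, p}

{u, t, r, q, s, p}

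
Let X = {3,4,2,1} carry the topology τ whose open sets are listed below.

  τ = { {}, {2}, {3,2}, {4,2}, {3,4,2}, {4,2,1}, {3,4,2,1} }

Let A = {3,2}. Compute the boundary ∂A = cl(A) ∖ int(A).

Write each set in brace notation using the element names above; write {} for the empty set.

{4,1}

U open, U⊆A: {}, {2}, {3,2}. int(A) = ⋃ = {3,2}
X∖A={4,1}, int(X∖A)={}, hence cl(A)={3,4,2,1}
∂A: remove int from cl → {4,1}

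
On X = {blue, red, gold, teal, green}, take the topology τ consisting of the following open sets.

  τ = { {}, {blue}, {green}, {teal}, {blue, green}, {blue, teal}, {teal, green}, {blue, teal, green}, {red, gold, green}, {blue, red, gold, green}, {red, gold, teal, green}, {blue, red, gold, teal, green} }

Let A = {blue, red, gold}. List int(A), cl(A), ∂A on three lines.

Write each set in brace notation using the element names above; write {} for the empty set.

int(A) = {blue}
cl(A)  = {blue, red, gold}
∂A     = {red, gold}

U open, U⊆A: {}, {blue}. int(A) = ⋃ = {blue}
X∖A={teal, green}, int(X∖A)={teal, green}, hence cl(A)={blue, red, gold}
∂A: remove int from cl → {red, gold}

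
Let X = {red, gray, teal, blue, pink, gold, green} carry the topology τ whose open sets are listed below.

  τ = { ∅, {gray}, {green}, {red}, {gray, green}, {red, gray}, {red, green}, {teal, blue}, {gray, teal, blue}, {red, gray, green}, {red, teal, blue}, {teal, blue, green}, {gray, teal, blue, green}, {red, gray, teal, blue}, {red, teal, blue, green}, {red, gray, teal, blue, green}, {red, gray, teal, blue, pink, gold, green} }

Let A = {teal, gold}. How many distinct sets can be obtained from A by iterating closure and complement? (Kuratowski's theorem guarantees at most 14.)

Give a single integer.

X∖A={red, gray, blue, pink, green}, int(X∖A)={red, gray, green}, hence cl(A)={teal, blue, pink, gold}
Orbit (k=closure, c=complement):
  1. A     = {teal, gold}
  2. kA    = {teal, blue, pink, gold}
  3. cA    = {red, gray, blue, pink, green}
  4. ckA   = {red, gray, green}
  5. kcA   = {red, gray, teal, blue, pink, gold, green}
  6. kckA  = {red, gray, pink, gold, green}
  7. ckcA  = ∅
  8. ckckA = {teal, blue}
(closed under both — stop)

8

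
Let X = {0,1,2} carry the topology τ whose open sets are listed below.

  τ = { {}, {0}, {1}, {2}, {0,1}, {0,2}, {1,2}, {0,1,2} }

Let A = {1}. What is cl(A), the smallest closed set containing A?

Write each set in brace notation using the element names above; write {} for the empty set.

complement {0,2}; its interior {0,2}; cl(A) = X∖{0,2} = {1}

{1}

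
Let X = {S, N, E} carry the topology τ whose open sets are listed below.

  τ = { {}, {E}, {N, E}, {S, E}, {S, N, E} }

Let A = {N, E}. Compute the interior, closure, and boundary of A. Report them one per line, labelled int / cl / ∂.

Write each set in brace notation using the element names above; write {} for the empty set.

int(A) = {N, E}
cl(A)  = {S, N, E}
∂A     = {S}

opens ⊆ A: {}, {E}, {N, E}; union → int = {N, E}
complement {S}; its interior {}; cl(A) = X∖{} = {S, N, E}
boundary = {S, N, E} ∖ {N, E} = {S}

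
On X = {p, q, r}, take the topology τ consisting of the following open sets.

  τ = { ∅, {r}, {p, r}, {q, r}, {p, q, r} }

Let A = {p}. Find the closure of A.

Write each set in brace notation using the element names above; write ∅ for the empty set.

complement {q, r}; its interior {q, r}; cl(A) = X∖{q, r} = {p}

{p}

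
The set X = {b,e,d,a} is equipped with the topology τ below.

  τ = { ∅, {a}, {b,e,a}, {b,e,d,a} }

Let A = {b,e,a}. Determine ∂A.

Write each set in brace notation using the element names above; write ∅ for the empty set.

opens ⊆ A: ∅, {a}, {b,e,a}; union → int = {b,e,a}
complement {d}; its interior ∅; cl(A) = X∖∅ = {b,e,d,a}
boundary = {b,e,d,a} ∖ {b,e,a} = {d}

{d}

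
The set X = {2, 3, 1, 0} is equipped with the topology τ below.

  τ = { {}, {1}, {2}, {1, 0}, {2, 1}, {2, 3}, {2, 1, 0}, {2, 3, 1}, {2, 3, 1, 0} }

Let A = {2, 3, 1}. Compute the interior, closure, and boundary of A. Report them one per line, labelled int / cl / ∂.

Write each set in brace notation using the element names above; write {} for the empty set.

U open, U⊆A: {}, {2}, {1}, {2, 1}, {2, 3}, {2, 3, 1}. int(A) = ⋃ = {2, 3, 1}
X∖A={0}, int(X∖A)={}, hence cl(A)={2, 3, 1, 0}
∂A: remove int from cl → {0}

int(A) = {2, 3, 1}
cl(A)  = {2, 3, 1, 0}
∂A     = {0}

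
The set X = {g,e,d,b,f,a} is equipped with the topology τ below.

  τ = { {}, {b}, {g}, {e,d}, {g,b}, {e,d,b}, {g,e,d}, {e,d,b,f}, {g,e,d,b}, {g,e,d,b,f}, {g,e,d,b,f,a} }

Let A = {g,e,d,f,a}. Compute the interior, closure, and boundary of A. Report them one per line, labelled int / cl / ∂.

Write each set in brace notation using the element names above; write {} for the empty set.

open subsets of A: {}, {g}, {e,d}, {g,e,d}; so int(A) = {g,e,d}
closure: X∖int(X∖A) = X∖{b} = {g,e,d,f,a}
∂A = {g,e,d,f,a} minus {g,e,d} = {f,a}

int(A) = {g,e,d}
cl(A)  = {g,e,d,f,a}
∂A     = {f,a}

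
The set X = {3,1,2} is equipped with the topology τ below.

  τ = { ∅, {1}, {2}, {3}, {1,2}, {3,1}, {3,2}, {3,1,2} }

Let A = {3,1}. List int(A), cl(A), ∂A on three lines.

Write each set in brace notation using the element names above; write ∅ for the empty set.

int(A) = {3,1}
cl(A)  = {3,1}
∂A     = ∅

interior: largest open inside A is {3,1} (from ∅, {3}, {1}, {3,1})
cl via duality: int({2}) = {2}, so X∖{2} = {3,1}
cl∖int = ∅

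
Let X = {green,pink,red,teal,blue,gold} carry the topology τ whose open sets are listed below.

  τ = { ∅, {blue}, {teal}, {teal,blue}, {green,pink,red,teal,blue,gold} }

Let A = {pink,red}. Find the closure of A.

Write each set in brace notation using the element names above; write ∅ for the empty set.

{green,pink,red,gold}

complement {green,teal,blue,gold}; its interior {teal,blue}; cl(A) = X∖{teal,blue} = {green,pink,red,gold}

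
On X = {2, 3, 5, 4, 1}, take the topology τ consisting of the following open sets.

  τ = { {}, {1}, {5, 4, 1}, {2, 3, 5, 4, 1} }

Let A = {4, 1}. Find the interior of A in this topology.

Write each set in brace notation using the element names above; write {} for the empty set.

{1}

interior: largest open inside A is {1} (from {}, {1})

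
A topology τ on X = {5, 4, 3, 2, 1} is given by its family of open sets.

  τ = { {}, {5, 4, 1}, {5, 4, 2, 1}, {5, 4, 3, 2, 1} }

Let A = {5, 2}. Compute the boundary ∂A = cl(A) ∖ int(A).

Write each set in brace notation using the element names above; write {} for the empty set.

{5, 4, 3, 2, 1}

open subsets of A: {}; so int(A) = {}
closure: X∖int(X∖A) = X∖{} = {5, 4, 3, 2, 1}
∂A = {5, 4, 3, 2, 1} minus {} = {5, 4, 3, 2, 1}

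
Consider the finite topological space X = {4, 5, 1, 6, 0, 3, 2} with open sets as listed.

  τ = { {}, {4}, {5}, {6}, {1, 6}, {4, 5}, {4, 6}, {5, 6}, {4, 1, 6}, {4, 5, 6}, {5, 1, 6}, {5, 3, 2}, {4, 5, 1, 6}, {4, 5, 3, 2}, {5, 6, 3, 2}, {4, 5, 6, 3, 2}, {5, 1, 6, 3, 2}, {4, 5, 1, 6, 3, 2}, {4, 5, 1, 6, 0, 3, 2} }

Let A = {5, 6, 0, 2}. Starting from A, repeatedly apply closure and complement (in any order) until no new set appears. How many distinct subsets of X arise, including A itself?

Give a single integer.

cl via duality: int({4, 1, 3}) = {4}, so X∖{4} = {5, 1, 6, 0, 3, 2}
Write k for closure, c for complement:
  1. A     = {5, 6, 0, 2}
  2. kA    = {5, 1, 6, 0, 3, 2}
  3. cA    = {4, 1, 3}
  4. ckA   = {4}
  5. kcA   = {4, 1, 0, 3, 2}
  6. kckA  = {4, 0}
  7. ckcA  = {5, 6}
  8. ckckA = {5, 1, 6, 3, 2}
applying k or c yields no new set

8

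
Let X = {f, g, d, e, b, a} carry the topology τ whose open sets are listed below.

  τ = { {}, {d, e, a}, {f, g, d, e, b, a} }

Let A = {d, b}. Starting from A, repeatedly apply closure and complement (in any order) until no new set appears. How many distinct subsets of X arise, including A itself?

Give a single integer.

X∖A={f, g, e, a}, int(X∖A)={}, hence cl(A)={f, g, d, e, b, a}
Orbit (k=closure, c=complement):
  1. A     = {d, b}
  2. kA    = {f, g, d, e, b, a}
  3. cA    = {f, g, e, a}
  4. ckA   = {}
(closed under both — stop)

4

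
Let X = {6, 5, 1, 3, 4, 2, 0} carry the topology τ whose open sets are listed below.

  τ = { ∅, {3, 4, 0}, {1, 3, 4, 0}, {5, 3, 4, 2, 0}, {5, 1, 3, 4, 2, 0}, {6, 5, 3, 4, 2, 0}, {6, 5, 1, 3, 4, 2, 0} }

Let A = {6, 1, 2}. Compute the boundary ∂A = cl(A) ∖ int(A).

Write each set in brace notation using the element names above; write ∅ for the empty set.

{6, 5, 1, 2}

open subsets of A: ∅; so int(A) = ∅
closure: X∖int(X∖A) = X∖{3, 4, 0} = {6, 5, 1, 2}
∂A = {6, 5, 1, 2} minus ∅ = {6, 5, 1, 2}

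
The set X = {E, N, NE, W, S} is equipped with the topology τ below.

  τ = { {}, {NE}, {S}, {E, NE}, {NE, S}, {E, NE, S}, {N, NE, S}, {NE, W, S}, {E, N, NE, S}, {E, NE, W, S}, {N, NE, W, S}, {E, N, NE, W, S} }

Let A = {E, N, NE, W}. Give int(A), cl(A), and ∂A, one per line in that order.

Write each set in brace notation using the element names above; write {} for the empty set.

open subsets of A: {}, {NE}, {E, NE}; so int(A) = {E, NE}
closure: X∖int(X∖A) = X∖{S} = {E, N, NE, W}
∂A = {E, N, NE, W} minus {E, NE} = {N, W}

int(A) = {E, NE}
cl(A)  = {E, N, NE, W}
∂A     = {N, W}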